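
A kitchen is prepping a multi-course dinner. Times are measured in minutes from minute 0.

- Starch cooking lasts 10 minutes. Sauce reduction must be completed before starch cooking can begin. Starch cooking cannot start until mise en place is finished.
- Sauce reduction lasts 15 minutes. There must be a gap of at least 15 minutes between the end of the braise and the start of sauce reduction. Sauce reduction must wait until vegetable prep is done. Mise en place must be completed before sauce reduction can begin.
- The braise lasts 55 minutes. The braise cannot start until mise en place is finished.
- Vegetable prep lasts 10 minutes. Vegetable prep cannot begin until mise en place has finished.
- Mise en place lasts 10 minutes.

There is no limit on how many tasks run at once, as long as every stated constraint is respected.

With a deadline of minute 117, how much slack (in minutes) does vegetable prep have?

72

Nothing blocks mise en place, so it runs from minute 0 to minute 10.
Vegetable prep cannot begin until mise en place (finishes minute 10). It runs from minute 10 to 10 + 10 = minute 20.

Working backward from the deadline:
Starch cooking must finish by minute 117; it takes 10 minutes, so it must start by 117 − 10 = minute 107.
Sauce reduction feeds into starch cooking (must start by minute 107); so sauce reduction must finish by minute 107 and therefore start by minute 92.
Since sauce reduction (must start by minute 92) depends on it, vegetable prep must finish by minute 92. Backing off its 10-minute duration gives a latest start of minute 82.
So vegetable prep can start as early as minute 10 and as late as minute 82, giving 82 − 10 = 72 minutes of slack.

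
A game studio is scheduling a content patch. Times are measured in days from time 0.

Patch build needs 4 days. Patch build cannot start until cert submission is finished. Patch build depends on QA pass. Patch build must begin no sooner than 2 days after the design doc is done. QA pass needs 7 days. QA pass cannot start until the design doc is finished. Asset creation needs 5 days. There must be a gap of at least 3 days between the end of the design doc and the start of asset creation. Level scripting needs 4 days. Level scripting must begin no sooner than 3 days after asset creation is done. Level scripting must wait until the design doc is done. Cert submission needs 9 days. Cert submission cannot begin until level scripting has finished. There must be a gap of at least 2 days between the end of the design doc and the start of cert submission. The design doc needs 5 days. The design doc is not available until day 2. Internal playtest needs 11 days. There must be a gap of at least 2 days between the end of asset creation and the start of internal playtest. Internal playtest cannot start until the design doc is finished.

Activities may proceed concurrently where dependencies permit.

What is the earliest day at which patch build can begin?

31

The design doc waits on its own release at day 2, so it starts at day 2 and finishes at 2 + 5 = day 7.
After the design doc (finishes day 7), QA pass can start at day 7 and finishes at day 14.
After the design doc (finishes day 7, plus 3-day gap → day 10), asset creation can start at day 10 and finishes at day 15.
Level scripting cannot start until asset creation (finishes day 15, plus 3-day gap → day 18); the design doc (finishes day 7). The controlling bound is day 18, so level scripting finishes at 18 + 4 = day 22.
Cert submission needs all of level scripting (finishes day 22); the design doc (finishes day 7, plus 2-day gap → day 9). That puts its earliest start at day 22; it finishes at 22 + 9 = day 31.
Patch build waits on cert submission (finishes day 31); QA pass (finishes day 14); the design doc (finishes day 7, plus 2-day gap → day 9). The latest of these is day 31, which is the earliest patch build can start.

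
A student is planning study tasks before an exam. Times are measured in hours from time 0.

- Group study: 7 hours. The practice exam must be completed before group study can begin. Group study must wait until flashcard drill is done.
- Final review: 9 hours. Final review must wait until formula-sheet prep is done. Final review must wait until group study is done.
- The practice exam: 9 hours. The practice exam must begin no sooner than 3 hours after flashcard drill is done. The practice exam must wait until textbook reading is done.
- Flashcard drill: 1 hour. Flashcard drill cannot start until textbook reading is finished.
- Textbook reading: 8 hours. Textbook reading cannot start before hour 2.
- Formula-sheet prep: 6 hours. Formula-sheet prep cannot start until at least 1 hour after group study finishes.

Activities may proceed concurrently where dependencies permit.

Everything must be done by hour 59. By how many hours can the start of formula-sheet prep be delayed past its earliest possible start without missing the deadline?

13

After its own release at hour 2, textbook reading can start at hour 2 and finishes at hour 10.
Flashcard drill cannot begin until textbook reading (finishes hour 10). It runs from hour 10 to 10 + 1 = hour 11.
For the practice exam: flashcard drill (finishes hour 11, plus 3-hour gap → hour 14); textbook reading (finishes hour 10). Taking the maximum gives a start of hour 14, and it finishes at 14 + 9 = hour 23.
Group study has to wait for the practice exam (finishes hour 23); flashcard drill (finishes hour 11). The latest of these is hour 23, so group study runs hour 23 to 23 + 7 = hour 30.
Formula-sheet prep cannot begin until group study (finishes hour 30, plus 1-hour gap → hour 31). It runs from hour 31 to 31 + 6 = hour 37.

Working backward from the deadline:
Final review has no dependents, so it just needs to finish by hour 59. Starting by 59 − 9 = hour 50 achieves that.
Formula-sheet prep has to be done before final review (must start by hour 50). That means finishing by hour 50, i.e. starting by 50 − 6 = hour 44.
So formula-sheet prep can start as early as hour 31 and as late as hour 44, giving 44 − 31 = 13 hours of slack.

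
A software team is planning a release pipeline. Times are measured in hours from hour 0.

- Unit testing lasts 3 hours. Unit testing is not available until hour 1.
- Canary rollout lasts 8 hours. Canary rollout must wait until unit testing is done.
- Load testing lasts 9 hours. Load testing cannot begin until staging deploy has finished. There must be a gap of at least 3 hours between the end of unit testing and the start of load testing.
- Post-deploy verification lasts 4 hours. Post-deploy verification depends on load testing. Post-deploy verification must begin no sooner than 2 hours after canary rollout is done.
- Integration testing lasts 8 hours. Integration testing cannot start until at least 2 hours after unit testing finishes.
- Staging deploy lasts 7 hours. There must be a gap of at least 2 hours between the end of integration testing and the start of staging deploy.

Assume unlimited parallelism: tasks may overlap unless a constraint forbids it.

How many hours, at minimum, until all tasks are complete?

Unit testing waits on its own release at hour 1, so it starts at hour 1 and finishes at 1 + 3 = hour 4.
Canary rollout cannot begin until unit testing (finishes hour 4). It runs from hour 4 to 4 + 8 = hour 12.
Integration testing waits on unit testing (finishes hour 4, plus 2-hour gap → hour 6), so it starts at hour 6 and finishes at 6 + 8 = hour 14.
After integration testing (finishes hour 14, plus 2-hour gap → hour 16), staging deploy can start at hour 16 and finishes at hour 23.
Load testing cannot start until staging deploy (finishes hour 23); unit testing (finishes hour 4, plus 3-hour gap → hour 7). The controlling bound is hour 23, so load testing finishes at 23 + 9 = hour 32.
Post-deploy verification has to wait for load testing (finishes hour 32); canary rollout (finishes hour 12, plus 2-hour gap → hour 14). The latest of these is hour 32, so post-deploy verification runs hour 32 to 32 + 4 = hour 36.
All tasks are finished once the last one completes. Finish times: Unit testing at 4, Integration testing at 14, Staging deploy at 23, Canary rollout at 12, Load testing at 32, Post-deploy verification at 36. The latest is hour 36.

36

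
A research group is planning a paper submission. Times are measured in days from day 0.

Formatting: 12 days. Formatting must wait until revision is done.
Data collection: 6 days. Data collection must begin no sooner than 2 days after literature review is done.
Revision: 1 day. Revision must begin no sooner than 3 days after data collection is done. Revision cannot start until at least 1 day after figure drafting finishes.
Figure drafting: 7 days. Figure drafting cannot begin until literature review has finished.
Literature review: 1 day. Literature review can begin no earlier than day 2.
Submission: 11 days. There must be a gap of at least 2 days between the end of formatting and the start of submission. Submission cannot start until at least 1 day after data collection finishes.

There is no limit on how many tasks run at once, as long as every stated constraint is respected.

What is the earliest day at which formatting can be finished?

After its own release at day 2, literature review can start at day 2 and finishes at day 3.
Figure drafting cannot begin until literature review (finishes day 3). It runs from day 3 to 3 + 7 = day 10.
Data collection cannot begin until literature review (finishes day 3, plus 2-day gap → day 5). It runs from day 5 to 5 + 6 = day 11.
Revision needs all of data collection (finishes day 11, plus 3-day gap → day 14); figure drafting (finishes day 10, plus 1-day gap → day 11). That puts its earliest start at day 14; it finishes at 14 + 1 = day 15.
Formatting waits on revision (finishes day 15), so it starts at day 15 and finishes at 15 + 12 = day 27.

27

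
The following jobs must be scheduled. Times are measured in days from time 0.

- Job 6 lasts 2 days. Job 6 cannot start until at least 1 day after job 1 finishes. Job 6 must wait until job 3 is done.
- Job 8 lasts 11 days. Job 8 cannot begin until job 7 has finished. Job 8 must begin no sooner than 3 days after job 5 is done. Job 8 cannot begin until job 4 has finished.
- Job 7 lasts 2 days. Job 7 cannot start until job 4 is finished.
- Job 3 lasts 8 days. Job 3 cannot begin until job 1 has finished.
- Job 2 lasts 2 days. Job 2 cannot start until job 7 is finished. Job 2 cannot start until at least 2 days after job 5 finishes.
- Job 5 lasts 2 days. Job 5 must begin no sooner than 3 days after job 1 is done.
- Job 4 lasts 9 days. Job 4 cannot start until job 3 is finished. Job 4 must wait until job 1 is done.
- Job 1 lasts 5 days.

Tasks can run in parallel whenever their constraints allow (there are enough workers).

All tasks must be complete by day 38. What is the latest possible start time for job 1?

3

To finish by day 38, job 2 (duration 2) must start no later than day 36.
Nothing follows job 8; the deadline of day 38 is its only limit. It must start by 38 − 11 = day 27.
Job 7 must finish in time for job 2 (must start by day 36); job 8 (must start by day 27). The tightest is day 27, so job 7 must start by 27 − 2 = day 25.
Job 4 feeds job 7 (must start by day 25); job 8 (must start by day 27). Taking the minimum, job 4 must finish by day 25 and start by 25 − 9 = day 16.
To finish by day 38, job 6 (duration 2) must start no later than day 36.
Job 3 feeds job 4 (must start by day 16); job 6 (must start by day 36). Taking the minimum, job 3 must finish by day 16 and start by 16 − 8 = day 8.
Job 5 feeds job 2 (must start by day 36, minus 2-day gap → day 34); job 8 (must start by day 27, minus 3-day gap → day 24). Taking the minimum, job 5 must finish by day 24 and start by 24 − 2 = day 22.
Job 1 has several dependents: job 3 (must start by day 8); job 4 (must start by day 16); job 5 (must start by day 22, minus 3-day gap → day 19); job 6 (must start by day 36, minus 1-day gap → day 35). The earliest of those limits is day 8, so job 1 must start by 8 − 5 = day 3.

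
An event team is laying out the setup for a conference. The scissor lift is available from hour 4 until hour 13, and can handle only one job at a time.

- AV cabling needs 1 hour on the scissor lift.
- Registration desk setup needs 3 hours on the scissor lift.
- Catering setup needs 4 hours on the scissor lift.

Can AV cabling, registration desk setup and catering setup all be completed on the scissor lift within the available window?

Yes

The scissor lift window is 13 − 4 = 9 hours.
Running back to back, the jobs need 1 + 3 + 4 = 8 hours on the scissor lift.
Since 8 ≤ 9, they fit within the window.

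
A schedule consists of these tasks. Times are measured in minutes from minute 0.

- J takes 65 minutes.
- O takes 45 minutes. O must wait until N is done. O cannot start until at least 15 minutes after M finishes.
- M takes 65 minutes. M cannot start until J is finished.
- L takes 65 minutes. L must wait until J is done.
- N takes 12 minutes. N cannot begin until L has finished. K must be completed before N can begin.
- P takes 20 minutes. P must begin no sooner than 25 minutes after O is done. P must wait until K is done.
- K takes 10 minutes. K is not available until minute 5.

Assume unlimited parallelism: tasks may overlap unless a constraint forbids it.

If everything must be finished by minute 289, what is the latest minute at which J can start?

To finish by minute 289, P (duration 20) must start no later than minute 269.
O feeds into P (must start by minute 269, minus 25-minute gap → minute 244); so O must finish by minute 244 and therefore start by minute 199.
N must finish before O (must start by minute 199). With a 12-minute duration, N must start by 199 − 12 = minute 187.
L must finish before N (must start by minute 187). With a 65-minute duration, L must start by 187 − 65 = minute 122.
Since O (must start by minute 199, minus 15-minute gap → minute 184) depends on it, M must finish by minute 184. Backing off its 65-minute duration gives a latest start of minute 119.
J must finish in time for L (must start by minute 122); M (must start by minute 119). The tightest is minute 119, so J must start by 119 − 65 = minute 54.

54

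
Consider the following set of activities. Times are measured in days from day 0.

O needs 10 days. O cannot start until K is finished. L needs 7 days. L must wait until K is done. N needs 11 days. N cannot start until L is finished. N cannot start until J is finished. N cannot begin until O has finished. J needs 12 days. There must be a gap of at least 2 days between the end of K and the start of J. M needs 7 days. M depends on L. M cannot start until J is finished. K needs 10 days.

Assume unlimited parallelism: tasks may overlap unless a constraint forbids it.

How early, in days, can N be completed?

35

K has no prerequisites, so it starts at day 0 and finishes at day 10.
O cannot begin until K (finishes day 10). It runs from day 10 to 10 + 10 = day 20.
L waits on K (finishes day 10), so it starts at day 10 and finishes at 10 + 7 = day 17.
After K (finishes day 10, plus 2-day gap → day 12), J can start at day 12 and finishes at day 24.
N needs all of L (finishes day 17); J (finishes day 24); O (finishes day 20). That puts its earliest start at day 24; it finishes at 24 + 11 = day 35.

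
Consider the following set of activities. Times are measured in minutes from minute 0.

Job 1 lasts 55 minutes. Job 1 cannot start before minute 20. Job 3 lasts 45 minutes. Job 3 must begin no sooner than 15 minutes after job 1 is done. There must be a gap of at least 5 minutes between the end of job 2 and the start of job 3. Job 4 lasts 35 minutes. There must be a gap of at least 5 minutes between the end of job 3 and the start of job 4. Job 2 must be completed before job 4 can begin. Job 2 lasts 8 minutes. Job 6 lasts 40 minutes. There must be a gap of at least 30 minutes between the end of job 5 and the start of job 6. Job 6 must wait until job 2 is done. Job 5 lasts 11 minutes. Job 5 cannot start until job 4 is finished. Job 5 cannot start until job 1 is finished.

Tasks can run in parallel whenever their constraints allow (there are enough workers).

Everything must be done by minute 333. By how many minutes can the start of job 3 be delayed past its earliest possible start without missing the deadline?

Nothing blocks job 2, so it runs from minute 0 to minute 8.
After its own release at minute 20, job 1 can start at minute 20 and finishes at minute 75.
For job 3: job 1 (finishes minute 75, plus 15-minute gap → minute 90); job 2 (finishes minute 8, plus 5-minute gap → minute 13). Taking the maximum gives a start of minute 90, and it finishes at 90 + 45 = minute 135.

Working backward from the deadline:
Job 6 must finish by minute 333; it takes 40 minutes, so it must start by 333 − 40 = minute 293.
Job 5 has to be done before job 6 (must start by minute 293, minus 30-minute gap → minute 263). That means finishing by minute 263, i.e. starting by 263 − 11 = minute 252.
Job 4 has to be done before job 5 (must start by minute 252). That means finishing by minute 252, i.e. starting by 252 − 35 = minute 217.
Job 3 must finish before job 4 (must start by minute 217, minus 5-minute gap → minute 212). With a 45-minute duration, job 3 must start by 212 − 45 = minute 167.
So job 3 can start as early as minute 90 and as late as minute 167, giving 167 − 90 = 77 minutes of slack.

77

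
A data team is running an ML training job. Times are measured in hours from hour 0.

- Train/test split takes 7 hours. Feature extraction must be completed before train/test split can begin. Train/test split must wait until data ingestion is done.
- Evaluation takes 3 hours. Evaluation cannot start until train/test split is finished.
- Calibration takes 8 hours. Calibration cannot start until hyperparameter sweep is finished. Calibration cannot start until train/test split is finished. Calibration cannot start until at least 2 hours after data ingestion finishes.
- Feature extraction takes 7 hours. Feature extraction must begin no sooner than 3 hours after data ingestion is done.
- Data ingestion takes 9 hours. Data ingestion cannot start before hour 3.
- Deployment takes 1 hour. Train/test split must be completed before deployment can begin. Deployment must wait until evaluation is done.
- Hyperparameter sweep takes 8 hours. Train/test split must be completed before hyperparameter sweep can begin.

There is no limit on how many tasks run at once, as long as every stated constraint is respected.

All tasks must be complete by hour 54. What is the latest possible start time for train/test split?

31

To finish by hour 54, calibration (duration 8) must start no later than hour 46.
Since calibration (must start by hour 46) depends on it, hyperparameter sweep must finish by hour 46. Backing off its 8-hour duration gives a latest start of hour 38.
Nothing follows deployment; the deadline of hour 54 is its only limit. It must start by 54 − 1 = hour 53.
Evaluation feeds into deployment (must start by hour 53); so evaluation must finish by hour 53 and therefore start by hour 50.
For train/test split: hyperparameter sweep (must start by hour 38); evaluation (must start by hour 50); calibration (must start by hour 46); deployment (must start by hour 53). The most restrictive is hour 38; with a 7-hour duration, train/test split must start by hour 31.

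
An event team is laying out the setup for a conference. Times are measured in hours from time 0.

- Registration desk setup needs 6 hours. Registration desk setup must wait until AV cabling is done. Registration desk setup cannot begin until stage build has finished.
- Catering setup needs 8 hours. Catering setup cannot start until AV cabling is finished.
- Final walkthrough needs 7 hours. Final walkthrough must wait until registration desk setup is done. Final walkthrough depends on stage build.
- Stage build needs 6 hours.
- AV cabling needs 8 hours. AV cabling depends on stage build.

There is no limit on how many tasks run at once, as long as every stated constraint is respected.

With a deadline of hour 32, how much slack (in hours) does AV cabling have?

Stage build has no prerequisites, so it starts at hour 0 and finishes at hour 6.
After stage build (finishes hour 6), AV cabling can start at hour 6 and finishes at hour 14.

Working backward from the deadline:
Nothing follows final walkthrough; the deadline of hour 32 is its only limit. It must start by 32 − 7 = hour 25.
Registration desk setup feeds into final walkthrough (must start by hour 25); so registration desk setup must finish by hour 25 and therefore start by hour 19.
Catering setup must finish by hour 32; it takes 8 hours, so it must start by 32 − 8 = hour 24.
AV cabling must finish in time for registration desk setup (must start by hour 19); catering setup (must start by hour 24). The tightest is hour 19, so AV cabling must start by 19 − 8 = hour 11.
So AV cabling can start as early as hour 6 and as late as hour 11, giving 11 − 6 = 5 hours of slack.

5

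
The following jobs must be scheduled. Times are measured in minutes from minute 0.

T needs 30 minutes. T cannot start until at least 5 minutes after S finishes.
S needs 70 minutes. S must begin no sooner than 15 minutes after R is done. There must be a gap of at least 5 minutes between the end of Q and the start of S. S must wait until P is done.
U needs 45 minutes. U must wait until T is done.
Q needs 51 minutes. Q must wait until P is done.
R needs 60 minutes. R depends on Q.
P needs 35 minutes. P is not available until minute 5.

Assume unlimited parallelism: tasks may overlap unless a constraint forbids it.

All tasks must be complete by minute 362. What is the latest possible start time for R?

137

U has no dependents, so it just needs to finish by minute 362. Starting by 362 − 45 = minute 317 achieves that.
T has to be done before U (must start by minute 317). That means finishing by minute 317, i.e. starting by 317 − 30 = minute 287.
Since T (must start by minute 287, minus 5-minute gap → minute 282) depends on it, S must finish by minute 282. Backing off its 70-minute duration gives a latest start of minute 212.
R must finish before S (must start by minute 212, minus 15-minute gap → minute 197). With a 60-minute duration, R must start by 197 − 60 = minute 137.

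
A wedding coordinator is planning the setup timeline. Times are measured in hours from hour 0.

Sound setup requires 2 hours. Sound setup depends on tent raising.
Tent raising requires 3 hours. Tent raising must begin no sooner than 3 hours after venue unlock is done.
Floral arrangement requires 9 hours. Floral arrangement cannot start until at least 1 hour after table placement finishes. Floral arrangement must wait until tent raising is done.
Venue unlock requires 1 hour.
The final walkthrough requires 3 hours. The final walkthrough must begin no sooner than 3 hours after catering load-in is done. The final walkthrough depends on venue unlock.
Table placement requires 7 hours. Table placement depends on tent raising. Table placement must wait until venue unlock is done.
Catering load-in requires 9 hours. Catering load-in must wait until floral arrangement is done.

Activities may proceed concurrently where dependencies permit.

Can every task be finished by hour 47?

Yes

Nothing blocks venue unlock, so it runs from hour 0 to hour 1.
After venue unlock (finishes hour 1, plus 3-hour gap → hour 4), tent raising can start at hour 4 and finishes at hour 7.
Sound setup cannot begin until tent raising (finishes hour 7). It runs from hour 7 to 7 + 2 = hour 9.
For table placement: tent raising (finishes hour 7); venue unlock (finishes hour 1). Taking the maximum gives a start of hour 7, and it finishes at 7 + 7 = hour 14.
Floral arrangement has to wait for table placement (finishes hour 14, plus 1-hour gap → hour 15); tent raising (finishes hour 7). The latest of these is hour 15, so floral arrangement runs hour 15 to 15 + 9 = hour 24.
Catering load-in cannot begin until floral arrangement (finishes hour 24). It runs from hour 24 to 24 + 9 = hour 33.
The final walkthrough cannot start until catering load-in (finishes hour 33, plus 3-hour gap → hour 36); venue unlock (finishes hour 1). The controlling bound is hour 36, so the final walkthrough finishes at 36 + 3 = hour 39.
Every task is finished by hour 39, which is no later than the deadline of 47, so the schedule is feasible.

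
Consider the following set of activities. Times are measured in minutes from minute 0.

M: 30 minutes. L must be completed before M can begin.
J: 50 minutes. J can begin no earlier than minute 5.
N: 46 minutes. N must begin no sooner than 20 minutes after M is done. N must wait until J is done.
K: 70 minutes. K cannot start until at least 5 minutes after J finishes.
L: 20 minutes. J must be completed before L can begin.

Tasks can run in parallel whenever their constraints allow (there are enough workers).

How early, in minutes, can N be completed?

171

After its own release at minute 5, J can start at minute 5 and finishes at minute 55.
L waits on J (finishes minute 55), so it starts at minute 55 and finishes at 55 + 20 = minute 75.
After L (finishes minute 75), M can start at minute 75 and finishes at minute 105.
For N: M (finishes minute 105, plus 20-minute gap → minute 125); J (finishes minute 55). Taking the maximum gives a start of minute 125, and it finishes at 125 + 46 = minute 171.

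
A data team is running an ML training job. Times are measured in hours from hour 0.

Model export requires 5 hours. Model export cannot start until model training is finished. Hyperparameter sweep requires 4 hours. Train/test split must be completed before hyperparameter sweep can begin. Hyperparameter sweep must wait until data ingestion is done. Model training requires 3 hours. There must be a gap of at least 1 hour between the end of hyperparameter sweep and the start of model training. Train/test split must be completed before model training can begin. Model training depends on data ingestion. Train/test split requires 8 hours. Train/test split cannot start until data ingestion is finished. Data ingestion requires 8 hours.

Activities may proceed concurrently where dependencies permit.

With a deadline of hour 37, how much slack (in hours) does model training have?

Data ingestion can start immediately at hour 0; it finishes at hour 8.
After data ingestion (finishes hour 8), train/test split can start at hour 8 and finishes at hour 16.
Hyperparameter sweep has to wait for train/test split (finishes hour 16); data ingestion (finishes hour 8). The latest of these is hour 16, so hyperparameter sweep runs hour 16 to 16 + 4 = hour 20.
Model training needs all of hyperparameter sweep (finishes hour 20, plus 1-hour gap → hour 21); train/test split (finishes hour 16); data ingestion (finishes hour 8). That puts its earliest start at hour 21; it finishes at 21 + 3 = hour 24.

Working backward from the deadline:
Model export must finish by hour 37; it takes 5 hours, so it must start by 37 − 5 = hour 32.
Model training has to be done before model export (must start by hour 32). That means finishing by hour 32, i.e. starting by 32 − 3 = hour 29.
So model training can start as early as hour 21 and as late as hour 29, giving 29 − 21 = 8 hours of slack.

8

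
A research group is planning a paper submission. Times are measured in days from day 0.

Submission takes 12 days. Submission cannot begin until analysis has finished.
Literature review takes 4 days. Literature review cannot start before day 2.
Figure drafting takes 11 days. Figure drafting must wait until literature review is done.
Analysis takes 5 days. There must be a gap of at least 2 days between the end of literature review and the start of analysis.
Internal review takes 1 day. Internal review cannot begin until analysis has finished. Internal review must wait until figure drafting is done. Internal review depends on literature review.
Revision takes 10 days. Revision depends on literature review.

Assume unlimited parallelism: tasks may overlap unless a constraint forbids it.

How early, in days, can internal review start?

17

Literature review cannot begin until its own release at day 2. It runs from day 2 to 2 + 4 = day 6.
Figure drafting cannot begin until literature review (finishes day 6). It runs from day 6 to 6 + 11 = day 17.
After literature review (finishes day 6, plus 2-day gap → day 8), analysis can start at day 8 and finishes at day 13.
Internal review waits on analysis (finishes day 13); figure drafting (finishes day 17); literature review (finishes day 6). The latest of these is day 17, which is the earliest internal review can start.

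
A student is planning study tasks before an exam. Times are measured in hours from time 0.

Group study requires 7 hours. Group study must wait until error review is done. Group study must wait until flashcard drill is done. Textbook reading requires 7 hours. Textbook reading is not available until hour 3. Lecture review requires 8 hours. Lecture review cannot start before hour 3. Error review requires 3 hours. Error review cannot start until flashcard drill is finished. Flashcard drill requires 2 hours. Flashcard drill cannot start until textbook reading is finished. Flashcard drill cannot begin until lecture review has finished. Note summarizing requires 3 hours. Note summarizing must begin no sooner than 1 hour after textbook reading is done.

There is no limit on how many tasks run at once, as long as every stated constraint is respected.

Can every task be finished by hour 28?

Yes

Lecture review waits on its own release at hour 3, so it starts at hour 3 and finishes at 3 + 8 = hour 11.
Textbook reading waits on its own release at hour 3, so it starts at hour 3 and finishes at 3 + 7 = hour 10.
After textbook reading (finishes hour 10, plus 1-hour gap → hour 11), note summarizing can start at hour 11 and finishes at hour 14.
Flashcard drill needs all of textbook reading (finishes hour 10); lecture review (finishes hour 11). That puts its earliest start at hour 11; it finishes at 11 + 2 = hour 13.
After flashcard drill (finishes hour 13), error review can start at hour 13 and finishes at hour 16.
Group study has to wait for error review (finishes hour 16); flashcard drill (finishes hour 13). The latest of these is hour 16, so group study runs hour 16 to 16 + 7 = hour 23.
Every task is finished by hour 23, which is no later than the deadline of 28, so the schedule is feasible.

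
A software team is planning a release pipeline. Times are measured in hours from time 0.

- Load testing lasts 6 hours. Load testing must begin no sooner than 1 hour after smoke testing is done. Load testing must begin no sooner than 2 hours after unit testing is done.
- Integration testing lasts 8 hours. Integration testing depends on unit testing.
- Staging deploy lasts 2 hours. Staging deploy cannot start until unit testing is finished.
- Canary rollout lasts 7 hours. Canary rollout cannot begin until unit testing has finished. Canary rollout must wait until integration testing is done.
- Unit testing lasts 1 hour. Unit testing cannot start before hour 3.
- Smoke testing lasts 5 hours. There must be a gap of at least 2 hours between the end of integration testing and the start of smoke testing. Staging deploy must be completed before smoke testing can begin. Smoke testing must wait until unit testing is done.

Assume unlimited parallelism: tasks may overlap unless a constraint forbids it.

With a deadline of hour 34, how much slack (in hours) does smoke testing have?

8

Unit testing waits on its own release at hour 3, so it starts at hour 3 and finishes at 3 + 1 = hour 4.
Staging deploy waits on unit testing (finishes hour 4), so it starts at hour 4 and finishes at 4 + 2 = hour 6.
Integration testing waits on unit testing (finishes hour 4), so it starts at hour 4 and finishes at 4 + 8 = hour 12.
For smoke testing: integration testing (finishes hour 12, plus 2-hour gap → hour 14); staging deploy (finishes hour 6); unit testing (finishes hour 4). Taking the maximum gives a start of hour 14, and it finishes at 14 + 5 = hour 19.

Working backward from the deadline:
Load testing has no dependents, so it just needs to finish by hour 34. Starting by 34 − 6 = hour 28 achieves that.
Smoke testing feeds into load testing (must start by hour 28, minus 1-hour gap → hour 27); so smoke testing must finish by hour 27 and therefore start by hour 22.
So smoke testing can start as early as hour 14 and as late as hour 22, giving 22 − 14 = 8 hours of slack.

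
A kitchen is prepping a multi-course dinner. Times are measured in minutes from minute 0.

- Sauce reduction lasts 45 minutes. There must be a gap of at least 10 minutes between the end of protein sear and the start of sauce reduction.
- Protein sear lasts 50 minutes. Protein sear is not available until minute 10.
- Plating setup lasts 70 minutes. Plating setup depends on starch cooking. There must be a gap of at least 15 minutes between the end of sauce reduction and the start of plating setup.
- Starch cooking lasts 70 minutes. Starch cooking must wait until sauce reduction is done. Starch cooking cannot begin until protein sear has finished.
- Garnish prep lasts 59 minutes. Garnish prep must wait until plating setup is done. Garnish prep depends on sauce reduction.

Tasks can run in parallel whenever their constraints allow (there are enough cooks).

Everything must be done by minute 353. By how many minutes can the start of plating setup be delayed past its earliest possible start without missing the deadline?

Protein sear cannot begin until its own release at minute 10. It runs from minute 10 to 10 + 50 = minute 60.
Sauce reduction waits on protein sear (finishes minute 60, plus 10-minute gap → minute 70), so it starts at minute 70 and finishes at 70 + 45 = minute 115.
Starch cooking has to wait for sauce reduction (finishes minute 115); protein sear (finishes minute 60). The latest of these is minute 115, so starch cooking runs minute 115 to 115 + 70 = minute 185.
For plating setup: starch cooking (finishes minute 185); sauce reduction (finishes minute 115, plus 15-minute gap → minute 130). Taking the maximum gives a start of minute 185, and it finishes at 185 + 70 = minute 255.

Working backward from the deadline:
Nothing follows garnish prep; the deadline of minute 353 is its only limit. It must start by 353 − 59 = minute 294.
Plating setup feeds into garnish prep (must start by minute 294); so plating setup must finish by minute 294 and therefore start by minute 224.
So plating setup can start as early as minute 185 and as late as minute 224, giving 224 − 185 = 39 minutes of slack.

39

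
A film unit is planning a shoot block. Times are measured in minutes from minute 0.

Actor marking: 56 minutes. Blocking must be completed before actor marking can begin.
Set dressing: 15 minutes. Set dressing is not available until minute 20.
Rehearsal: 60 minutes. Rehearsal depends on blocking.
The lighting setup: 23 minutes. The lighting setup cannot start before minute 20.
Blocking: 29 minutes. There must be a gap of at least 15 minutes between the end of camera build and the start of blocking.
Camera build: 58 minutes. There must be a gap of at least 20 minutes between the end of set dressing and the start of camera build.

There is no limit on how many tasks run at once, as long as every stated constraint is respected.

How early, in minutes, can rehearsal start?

After its own release at minute 20, set dressing can start at minute 20 and finishes at minute 35.
After set dressing (finishes minute 35, plus 20-minute gap → minute 55), camera build can start at minute 55 and finishes at minute 113.
Blocking waits on camera build (finishes minute 113, plus 15-minute gap → minute 128), so it starts at minute 128 and finishes at 128 + 29 = minute 157.
Rehearsal waits on blocking (finishes minute 157), so the earliest it can start is minute 157.

157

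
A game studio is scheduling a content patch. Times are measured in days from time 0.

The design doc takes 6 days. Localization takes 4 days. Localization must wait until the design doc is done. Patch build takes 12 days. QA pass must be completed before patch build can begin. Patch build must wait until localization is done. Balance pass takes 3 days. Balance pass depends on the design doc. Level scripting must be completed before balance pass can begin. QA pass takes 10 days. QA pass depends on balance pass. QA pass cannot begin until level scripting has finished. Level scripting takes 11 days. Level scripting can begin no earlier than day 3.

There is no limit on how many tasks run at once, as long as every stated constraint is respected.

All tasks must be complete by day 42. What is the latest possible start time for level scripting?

Patch build must finish by day 42; it takes 12 days, so it must start by 42 − 12 = day 30.
Since patch build (must start by day 30) depends on it, QA pass must finish by day 30. Backing off its 10-day duration gives a latest start of day 20.
Balance pass must finish before QA pass (must start by day 20). With a 3-day duration, balance pass must start by 20 − 3 = day 17.
Level scripting has several dependents: balance pass (must start by day 17); QA pass (must start by day 20). The earliest of those limits is day 17, so level scripting must start by 17 − 11 = day 6.

6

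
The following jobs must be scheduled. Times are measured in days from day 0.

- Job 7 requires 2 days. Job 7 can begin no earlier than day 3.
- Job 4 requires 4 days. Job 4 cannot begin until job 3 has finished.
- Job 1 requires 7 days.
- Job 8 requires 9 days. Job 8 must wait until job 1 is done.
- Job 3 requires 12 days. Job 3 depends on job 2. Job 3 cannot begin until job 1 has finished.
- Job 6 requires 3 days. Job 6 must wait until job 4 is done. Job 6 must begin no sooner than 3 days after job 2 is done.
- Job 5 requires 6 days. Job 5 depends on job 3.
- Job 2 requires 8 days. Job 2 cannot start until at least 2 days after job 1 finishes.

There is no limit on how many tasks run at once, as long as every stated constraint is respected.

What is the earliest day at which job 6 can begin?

33

Job 1 can start immediately at day 0; it finishes at day 7.
After job 1 (finishes day 7, plus 2-day gap → day 9), job 2 can start at day 9 and finishes at day 17.
Job 3 cannot start until job 2 (finishes day 17); job 1 (finishes day 7). The controlling bound is day 17, so job 3 finishes at 17 + 12 = day 29.
After job 3 (finishes day 29), job 4 can start at day 29 and finishes at day 33.
Job 6 waits on job 4 (finishes day 33); job 2 (finishes day 17, plus 3-day gap → day 20). The latest of these is day 33, which is the earliest job 6 can start.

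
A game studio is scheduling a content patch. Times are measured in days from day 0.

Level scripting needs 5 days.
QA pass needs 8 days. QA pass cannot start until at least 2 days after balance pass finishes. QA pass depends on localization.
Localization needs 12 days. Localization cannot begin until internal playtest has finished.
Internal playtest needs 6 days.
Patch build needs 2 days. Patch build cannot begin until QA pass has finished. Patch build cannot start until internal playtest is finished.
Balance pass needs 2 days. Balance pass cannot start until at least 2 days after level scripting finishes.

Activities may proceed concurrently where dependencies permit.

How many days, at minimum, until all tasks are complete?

28

Nothing blocks internal playtest, so it runs from day 0 to day 6.
Localization cannot begin until internal playtest (finishes day 6). It runs from day 6 to 6 + 12 = day 18.
Level scripting can start immediately at day 0; it finishes at day 5.
After level scripting (finishes day 5, plus 2-day gap → day 7), balance pass can start at day 7 and finishes at day 9.
QA pass needs all of balance pass (finishes day 9, plus 2-day gap → day 11); localization (finishes day 18). That puts its earliest start at day 18; it finishes at 18 + 8 = day 26.
Patch build needs all of QA pass (finishes day 26); internal playtest (finishes day 6). That puts its earliest start at day 26; it finishes at 26 + 2 = day 28.
All tasks are finished once the last one completes. Finish times: Level scripting at 5, Internal playtest at 6, Balance pass at 9, Localization at 18, QA pass at 26, Patch build at 28. The latest is day 28.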